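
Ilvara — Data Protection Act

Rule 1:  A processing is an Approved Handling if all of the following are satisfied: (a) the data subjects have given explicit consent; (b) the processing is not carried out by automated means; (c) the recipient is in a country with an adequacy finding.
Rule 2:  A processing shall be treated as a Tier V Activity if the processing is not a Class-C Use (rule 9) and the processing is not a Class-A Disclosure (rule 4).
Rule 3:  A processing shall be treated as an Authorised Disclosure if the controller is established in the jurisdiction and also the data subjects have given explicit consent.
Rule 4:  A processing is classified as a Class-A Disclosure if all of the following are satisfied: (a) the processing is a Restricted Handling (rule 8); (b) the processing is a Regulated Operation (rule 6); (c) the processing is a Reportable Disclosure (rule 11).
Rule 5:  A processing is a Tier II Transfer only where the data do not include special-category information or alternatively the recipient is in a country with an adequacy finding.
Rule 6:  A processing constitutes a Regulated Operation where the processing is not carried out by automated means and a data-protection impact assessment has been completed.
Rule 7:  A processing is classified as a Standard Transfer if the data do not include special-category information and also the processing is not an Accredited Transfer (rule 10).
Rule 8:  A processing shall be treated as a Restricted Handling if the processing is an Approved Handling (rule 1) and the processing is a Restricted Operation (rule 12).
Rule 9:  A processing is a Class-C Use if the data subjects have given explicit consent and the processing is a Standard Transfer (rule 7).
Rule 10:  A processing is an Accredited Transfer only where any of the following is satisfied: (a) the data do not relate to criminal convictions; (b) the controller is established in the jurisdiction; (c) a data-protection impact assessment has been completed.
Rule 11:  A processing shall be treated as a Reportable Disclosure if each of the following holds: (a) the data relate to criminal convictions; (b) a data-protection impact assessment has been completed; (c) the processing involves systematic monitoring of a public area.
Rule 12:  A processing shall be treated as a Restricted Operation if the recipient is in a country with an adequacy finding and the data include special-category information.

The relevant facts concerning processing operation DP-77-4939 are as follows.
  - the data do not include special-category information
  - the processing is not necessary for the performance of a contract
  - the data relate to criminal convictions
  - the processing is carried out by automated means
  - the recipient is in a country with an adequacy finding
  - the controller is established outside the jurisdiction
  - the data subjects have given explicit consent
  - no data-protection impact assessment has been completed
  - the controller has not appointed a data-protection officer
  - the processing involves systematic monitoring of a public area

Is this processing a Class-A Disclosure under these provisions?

No

rule 1 — Approved Handling: [the data subjects have given explicit consent? yes] AND [the processing is not carried out by automated means? no] AND [the recipient is in a country with an adequacy finding? yes] → not satisfied.
rule 12 — Restricted Operation: [the recipient is in a country with an adequacy finding? yes] AND [the data include special-category information? no] → not satisfied.
rule 8 — Restricted Handling: [Approved Handling (rule 1)? no] AND [Restricted Operation (rule 12)? no] → not satisfied.
rule 6 — Regulated Operation: [the processing is not carried out by automated means? no] AND [a data-protection impact assessment has been completed? no] → not satisfied.
rule 11 — Reportable Disclosure: [the data relate to criminal convictions? yes] AND [a data-protection impact assessment has been completed? no] AND [the processing involves systematic monitoring of a public area? yes] → not satisfied.
rule 4 — Class-A Disclosure: [Restricted Handling (rule 8)? no] AND [Regulated Operation (rule 6)? no] AND [Reportable Disclosure (rule 11)? no] → not satisfied.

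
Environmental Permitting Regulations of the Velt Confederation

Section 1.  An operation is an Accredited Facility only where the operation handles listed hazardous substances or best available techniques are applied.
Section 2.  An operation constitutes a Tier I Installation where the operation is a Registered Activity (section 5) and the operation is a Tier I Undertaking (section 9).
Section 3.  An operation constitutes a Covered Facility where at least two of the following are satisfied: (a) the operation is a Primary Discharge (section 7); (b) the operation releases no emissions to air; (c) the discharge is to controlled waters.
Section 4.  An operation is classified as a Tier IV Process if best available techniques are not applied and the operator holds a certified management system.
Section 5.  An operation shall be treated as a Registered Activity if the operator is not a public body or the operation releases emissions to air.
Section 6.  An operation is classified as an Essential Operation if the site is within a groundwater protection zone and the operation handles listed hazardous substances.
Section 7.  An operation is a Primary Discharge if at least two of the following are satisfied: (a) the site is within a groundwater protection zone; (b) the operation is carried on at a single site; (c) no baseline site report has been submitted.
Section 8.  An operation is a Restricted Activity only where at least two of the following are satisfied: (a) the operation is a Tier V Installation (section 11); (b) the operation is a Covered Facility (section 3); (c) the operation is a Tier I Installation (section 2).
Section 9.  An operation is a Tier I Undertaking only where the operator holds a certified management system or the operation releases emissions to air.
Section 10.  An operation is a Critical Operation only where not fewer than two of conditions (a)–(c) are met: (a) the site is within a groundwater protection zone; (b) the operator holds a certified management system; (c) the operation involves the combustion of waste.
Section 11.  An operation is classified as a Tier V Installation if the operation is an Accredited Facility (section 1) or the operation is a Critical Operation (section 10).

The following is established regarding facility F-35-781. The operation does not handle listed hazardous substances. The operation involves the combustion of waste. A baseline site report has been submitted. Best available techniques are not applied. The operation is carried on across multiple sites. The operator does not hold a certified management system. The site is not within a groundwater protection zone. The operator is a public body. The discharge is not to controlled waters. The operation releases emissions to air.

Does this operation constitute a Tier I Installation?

Under section 5: the operator is not a public body? no; or the operation releases emissions to air? yes. So the operation is a Registered Activity.
Under section 9: the operator holds a certified management system? no; or the operation releases emissions to air? yes. So the operation is a Tier I Undertaking.
Under section 2: Registered Activity (section 5)? yes; and Tier I Undertaking (section 9)? yes. So the operation is a Tier I Installation.

Yes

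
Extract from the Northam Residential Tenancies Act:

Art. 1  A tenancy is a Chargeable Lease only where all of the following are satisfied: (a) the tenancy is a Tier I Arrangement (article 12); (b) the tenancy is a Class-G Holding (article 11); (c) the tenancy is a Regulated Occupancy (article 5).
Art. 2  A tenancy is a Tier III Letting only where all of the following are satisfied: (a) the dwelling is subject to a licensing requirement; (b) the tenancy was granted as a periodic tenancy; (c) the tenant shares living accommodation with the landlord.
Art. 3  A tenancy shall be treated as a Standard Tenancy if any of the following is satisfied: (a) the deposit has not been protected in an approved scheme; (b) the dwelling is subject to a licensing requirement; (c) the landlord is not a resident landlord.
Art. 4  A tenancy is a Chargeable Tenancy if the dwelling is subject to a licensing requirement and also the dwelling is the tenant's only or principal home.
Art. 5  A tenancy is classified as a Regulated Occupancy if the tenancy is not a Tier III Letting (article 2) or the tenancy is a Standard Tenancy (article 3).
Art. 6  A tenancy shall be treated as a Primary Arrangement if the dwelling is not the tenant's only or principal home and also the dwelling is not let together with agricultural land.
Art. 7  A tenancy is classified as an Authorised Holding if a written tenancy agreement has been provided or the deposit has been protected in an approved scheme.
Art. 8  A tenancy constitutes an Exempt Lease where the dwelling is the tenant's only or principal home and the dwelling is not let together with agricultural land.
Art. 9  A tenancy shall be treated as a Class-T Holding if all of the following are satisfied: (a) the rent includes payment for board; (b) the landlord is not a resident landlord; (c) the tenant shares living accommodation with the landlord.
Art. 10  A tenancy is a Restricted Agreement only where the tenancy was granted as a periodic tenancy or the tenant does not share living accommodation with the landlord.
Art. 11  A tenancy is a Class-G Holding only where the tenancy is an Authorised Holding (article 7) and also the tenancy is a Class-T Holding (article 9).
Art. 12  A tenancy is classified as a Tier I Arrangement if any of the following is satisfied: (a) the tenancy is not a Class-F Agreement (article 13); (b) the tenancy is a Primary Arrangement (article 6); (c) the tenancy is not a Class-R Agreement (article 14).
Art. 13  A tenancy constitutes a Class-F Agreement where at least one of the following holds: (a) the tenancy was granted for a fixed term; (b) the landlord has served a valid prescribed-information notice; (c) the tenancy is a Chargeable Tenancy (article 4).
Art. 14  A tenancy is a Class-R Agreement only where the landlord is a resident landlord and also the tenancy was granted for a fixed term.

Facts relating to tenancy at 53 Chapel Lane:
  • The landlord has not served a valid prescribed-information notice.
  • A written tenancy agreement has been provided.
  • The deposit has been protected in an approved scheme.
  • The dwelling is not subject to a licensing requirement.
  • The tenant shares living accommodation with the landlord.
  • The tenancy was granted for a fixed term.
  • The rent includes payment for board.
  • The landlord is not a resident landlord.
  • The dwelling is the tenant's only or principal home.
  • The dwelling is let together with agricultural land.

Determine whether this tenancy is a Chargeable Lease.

Yes

article 4 — Chargeable Tenancy: [the dwelling is subject to a licensing requirement? no] AND [the dwelling is the tenant's only or principal home? yes] → not satisfied.
article 13 — Class-F Agreement: [the tenancy was granted for a fixed term? yes] OR [the landlord has served a valid prescribed-information notice? no] OR [Chargeable Tenancy (article 4)? no] → satisfied.
article 6 — Primary Arrangement: [the dwelling is not the tenant's only or principal home? no] AND [the dwelling is not let together with agricultural land? no] → not satisfied.
article 14 — Class-R Agreement: [the landlord is a resident landlord? no] AND [the tenancy was granted for a fixed term? yes] → not satisfied.
article 12 — Tier I Arrangement: [not a Class-F Agreement (article 13)? no] OR [Primary Arrangement (article 6)? no] OR [not a Class-R Agreement (article 14)? yes] → satisfied.
article 7 — Authorised Holding: [a written tenancy agreement has been provided? yes] OR [the deposit has been protected in an approved scheme? yes] → satisfied.
article 9 — Class-T Holding: [the rent includes payment for board? yes] AND [the landlord is not a resident landlord? yes] AND [the tenant shares living accommodation with the landlord? yes] → satisfied.
article 11 — Class-G Holding: [Authorised Holding (article 7)? yes] AND [Class-T Holding (article 9)? yes] → satisfied.
article 2 — Tier III Letting: [the dwelling is subject to a licensing requirement? no] AND [the tenancy was granted as a periodic tenancy? no] AND [the tenant shares living accommodation with the landlord? yes] → not satisfied.
article 3 — Standard Tenancy: [the deposit has not been protected in an approved scheme? no] OR [the dwelling is subject to a licensing requirement? no] OR [the landlord is not a resident landlord? yes] → satisfied.
article 5 — Regulated Occupancy: [not a Tier III Letting (article 2)? yes] OR [Standard Tenancy (article 3)? yes] → satisfied.
article 1 — Chargeable Lease: [Tier I Arrangement (article 12)? yes] AND [Class-G Holding (article 11)? yes] AND [Regulated Occupancy (article 5)? yes] → satisfied.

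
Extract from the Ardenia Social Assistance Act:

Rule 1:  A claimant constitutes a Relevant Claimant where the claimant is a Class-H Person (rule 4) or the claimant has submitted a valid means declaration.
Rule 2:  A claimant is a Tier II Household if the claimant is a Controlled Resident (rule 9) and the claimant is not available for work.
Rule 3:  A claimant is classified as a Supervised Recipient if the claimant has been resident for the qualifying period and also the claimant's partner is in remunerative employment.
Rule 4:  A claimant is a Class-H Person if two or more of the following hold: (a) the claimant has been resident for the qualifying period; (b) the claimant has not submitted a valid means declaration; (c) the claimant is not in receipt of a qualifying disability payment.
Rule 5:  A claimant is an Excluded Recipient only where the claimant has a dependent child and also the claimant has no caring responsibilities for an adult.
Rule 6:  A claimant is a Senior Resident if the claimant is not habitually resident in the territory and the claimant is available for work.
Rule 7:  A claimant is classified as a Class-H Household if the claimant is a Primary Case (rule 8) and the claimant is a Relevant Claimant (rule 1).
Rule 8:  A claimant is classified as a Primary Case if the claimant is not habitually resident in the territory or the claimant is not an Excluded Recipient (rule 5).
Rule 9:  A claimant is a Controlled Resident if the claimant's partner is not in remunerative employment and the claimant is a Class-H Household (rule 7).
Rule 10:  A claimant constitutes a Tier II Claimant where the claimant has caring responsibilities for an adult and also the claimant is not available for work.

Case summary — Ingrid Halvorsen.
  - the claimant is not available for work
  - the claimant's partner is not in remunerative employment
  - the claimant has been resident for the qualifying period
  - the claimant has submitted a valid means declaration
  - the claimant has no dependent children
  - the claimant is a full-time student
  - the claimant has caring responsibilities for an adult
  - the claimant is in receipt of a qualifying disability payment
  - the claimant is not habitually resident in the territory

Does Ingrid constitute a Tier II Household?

Yes

rule 5 — Excluded Recipient: [the claimant has a dependent child? no] AND [the claimant has no caring responsibilities for an adult? no] → not satisfied.
rule 8 — Primary Case: [the claimant is not habitually resident in the territory? yes] OR [not an Excluded Recipient (rule 5)? yes] → satisfied.
rule 4 — Class-H Person: the claimant has been resident for the qualifying period? yes; the claimant has not submitted a valid means declaration? no; the claimant is not in receipt of a qualifying disability payment? no — 1 of 3 hold (need ≥2) → not satisfied.
rule 1 — Relevant Claimant: [Class-H Person (rule 4)? no] OR [the claimant has submitted a valid means declaration? yes] → satisfied.
rule 7 — Class-H Household: [Primary Case (rule 8)? yes] AND [Relevant Claimant (rule 1)? yes] → satisfied.
rule 9 — Controlled Resident: [the claimant's partner is not in remunerative employment? yes] AND [Class-H Household (rule 7)? yes] → satisfied.
rule 2 — Tier II Household: [Controlled Resident (rule 9)? yes] AND [the claimant is not available for work? yes] → satisfied.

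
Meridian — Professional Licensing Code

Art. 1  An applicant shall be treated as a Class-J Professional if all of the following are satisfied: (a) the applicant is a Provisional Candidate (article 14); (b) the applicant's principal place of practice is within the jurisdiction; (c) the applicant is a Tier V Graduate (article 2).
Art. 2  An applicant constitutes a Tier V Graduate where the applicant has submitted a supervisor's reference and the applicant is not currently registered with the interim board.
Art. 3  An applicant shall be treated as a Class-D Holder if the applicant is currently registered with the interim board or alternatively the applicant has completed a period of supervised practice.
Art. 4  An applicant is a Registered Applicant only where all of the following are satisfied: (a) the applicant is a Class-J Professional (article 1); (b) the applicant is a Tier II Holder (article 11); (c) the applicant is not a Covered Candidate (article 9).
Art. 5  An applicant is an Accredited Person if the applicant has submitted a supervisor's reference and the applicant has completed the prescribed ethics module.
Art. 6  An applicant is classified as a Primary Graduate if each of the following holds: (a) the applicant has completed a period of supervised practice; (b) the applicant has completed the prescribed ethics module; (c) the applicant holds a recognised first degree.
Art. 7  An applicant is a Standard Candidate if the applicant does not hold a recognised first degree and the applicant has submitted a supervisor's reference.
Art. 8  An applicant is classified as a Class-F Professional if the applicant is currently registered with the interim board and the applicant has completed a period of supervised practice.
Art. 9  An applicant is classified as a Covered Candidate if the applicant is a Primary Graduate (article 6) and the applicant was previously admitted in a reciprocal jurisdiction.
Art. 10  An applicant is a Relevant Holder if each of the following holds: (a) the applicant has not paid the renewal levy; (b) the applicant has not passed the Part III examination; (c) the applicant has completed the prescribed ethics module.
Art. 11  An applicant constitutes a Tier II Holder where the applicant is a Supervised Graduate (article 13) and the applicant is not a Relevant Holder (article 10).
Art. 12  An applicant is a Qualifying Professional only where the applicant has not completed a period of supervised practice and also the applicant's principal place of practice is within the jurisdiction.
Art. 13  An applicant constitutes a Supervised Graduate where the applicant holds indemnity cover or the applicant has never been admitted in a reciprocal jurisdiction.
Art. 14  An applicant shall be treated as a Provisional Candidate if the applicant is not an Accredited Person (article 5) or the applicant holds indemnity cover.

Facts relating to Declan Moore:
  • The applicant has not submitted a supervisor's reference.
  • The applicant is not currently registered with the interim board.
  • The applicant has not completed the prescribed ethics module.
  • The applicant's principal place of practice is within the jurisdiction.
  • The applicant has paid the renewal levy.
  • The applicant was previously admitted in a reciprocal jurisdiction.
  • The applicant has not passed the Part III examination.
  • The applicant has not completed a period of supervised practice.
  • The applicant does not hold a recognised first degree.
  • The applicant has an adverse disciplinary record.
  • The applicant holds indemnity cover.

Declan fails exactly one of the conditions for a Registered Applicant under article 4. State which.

Class-J Professional

Under article 5: the applicant has submitted a supervisor's reference? no; and the applicant has completed the prescribed ethics module? no. So the applicant is not an Accredited Person.
Under article 14: not an Accredited Person (article 5)? yes; or the applicant holds indemnity cover? yes. So the applicant is a Provisional Candidate.
Under article 2: the applicant has submitted a supervisor's reference? no; and the applicant is not currently registered with the interim board? yes. So the applicant is not a Tier V Graduate.
Under article 1: Provisional Candidate (article 14)? yes; and the applicant's principal place of practice is within the jurisdiction? yes; and Tier V Graduate (article 2)? no. So the applicant is not a Class-J Professional.
Under article 13: the applicant holds indemnity cover? yes; or the applicant has never been admitted in a reciprocal jurisdiction? no. So the applicant is a Supervised Graduate.
Under article 10: the applicant has not paid the renewal levy? no; and the applicant has not passed the Part III examination? yes; and the applicant has completed the prescribed ethics module? no. So the applicant is not a Relevant Holder.
Under article 11: Supervised Graduate (article 13)? yes; and not a Relevant Holder (article 10)? yes. So the applicant is a Tier II Holder.
Under article 6: the applicant has completed a period of supervised practice? no; and the applicant has completed the prescribed ethics module? no; and the applicant holds a recognised first degree? no. So the applicant is not a Primary Graduate.
Under article 9: Primary Graduate (article 6)? no; and the applicant was previously admitted in a reciprocal jurisdiction? yes. So the applicant is not a Covered Candidate.
Under article 4: Class-J Professional (article 1)? no; and Tier II Holder (article 11)? yes; and not a Covered Candidate (article 9)? yes. So the applicant is not a Registered Applicant.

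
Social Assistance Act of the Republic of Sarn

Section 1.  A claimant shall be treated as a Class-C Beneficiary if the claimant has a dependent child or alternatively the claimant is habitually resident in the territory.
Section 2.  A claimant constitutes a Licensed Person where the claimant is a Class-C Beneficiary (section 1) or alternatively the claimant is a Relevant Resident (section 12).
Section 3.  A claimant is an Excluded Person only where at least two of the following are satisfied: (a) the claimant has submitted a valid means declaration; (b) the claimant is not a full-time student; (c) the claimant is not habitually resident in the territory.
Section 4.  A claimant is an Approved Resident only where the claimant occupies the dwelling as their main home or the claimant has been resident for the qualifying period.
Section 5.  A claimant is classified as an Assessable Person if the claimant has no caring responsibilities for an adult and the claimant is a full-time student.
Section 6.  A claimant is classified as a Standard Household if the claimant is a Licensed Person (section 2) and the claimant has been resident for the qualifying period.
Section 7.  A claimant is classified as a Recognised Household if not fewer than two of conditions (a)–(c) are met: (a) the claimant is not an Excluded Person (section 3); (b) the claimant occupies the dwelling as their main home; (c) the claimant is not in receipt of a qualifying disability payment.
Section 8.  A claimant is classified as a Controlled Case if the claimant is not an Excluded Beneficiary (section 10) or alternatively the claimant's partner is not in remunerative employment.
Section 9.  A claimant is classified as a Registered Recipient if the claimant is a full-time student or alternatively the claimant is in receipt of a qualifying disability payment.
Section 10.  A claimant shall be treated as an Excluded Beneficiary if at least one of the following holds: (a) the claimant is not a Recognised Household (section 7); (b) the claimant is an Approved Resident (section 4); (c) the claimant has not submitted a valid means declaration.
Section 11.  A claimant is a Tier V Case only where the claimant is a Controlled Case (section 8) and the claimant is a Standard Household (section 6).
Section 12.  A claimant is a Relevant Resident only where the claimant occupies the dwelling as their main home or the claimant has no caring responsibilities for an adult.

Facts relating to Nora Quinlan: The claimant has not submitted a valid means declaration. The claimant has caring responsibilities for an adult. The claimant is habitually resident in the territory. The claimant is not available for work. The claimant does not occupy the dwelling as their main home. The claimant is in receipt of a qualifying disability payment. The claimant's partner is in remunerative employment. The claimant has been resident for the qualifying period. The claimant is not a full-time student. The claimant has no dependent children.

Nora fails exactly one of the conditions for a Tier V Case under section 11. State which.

Controlled Case

section 3 — Excluded Person: the claimant has submitted a valid means declaration? no; the claimant is not a full-time student? yes; the claimant is not habitually resident in the territory? no — 1 of 3 hold (need ≥2) → not satisfied.
section 7 — Recognised Household: not an Excluded Person (section 3)? yes; the claimant occupies the dwelling as their main home? no; the claimant is not in receipt of a qualifying disability payment? no — 1 of 3 hold (need ≥2) → not satisfied.
section 4 — Approved Resident: [the claimant occupies the dwelling as their main home? no] OR [the claimant has been resident for the qualifying period? yes] → satisfied.
section 10 — Excluded Beneficiary: [not a Recognised Household (section 7)? yes] OR [Approved Resident (section 4)? yes] OR [the claimant has not submitted a valid means declaration? yes] → satisfied.
section 8 — Controlled Case: [not an Excluded Beneficiary (section 10)? no] OR [the claimant's partner is not in remunerative employment? no] → not satisfied.
section 1 — Class-C Beneficiary: [the claimant has a dependent child? no] OR [the claimant is habitually resident in the territory? yes] → satisfied.
section 12 — Relevant Resident: [the claimant occupies the dwelling as their main home? no] OR [the claimant has no caring responsibilities for an adult? no] → not satisfied.
section 2 — Licensed Person: [Class-C Beneficiary (section 1)? yes] OR [Relevant Resident (section 12)? no] → satisfied.
section 6 — Standard Household: [Licensed Person (section 2)? yes] AND [the claimant has been resident for the qualifying period? yes] → satisfied.
section 11 — Tier V Case: [Controlled Case (section 8)? no] AND [Standard Household (section 6)? yes] → not satisfied.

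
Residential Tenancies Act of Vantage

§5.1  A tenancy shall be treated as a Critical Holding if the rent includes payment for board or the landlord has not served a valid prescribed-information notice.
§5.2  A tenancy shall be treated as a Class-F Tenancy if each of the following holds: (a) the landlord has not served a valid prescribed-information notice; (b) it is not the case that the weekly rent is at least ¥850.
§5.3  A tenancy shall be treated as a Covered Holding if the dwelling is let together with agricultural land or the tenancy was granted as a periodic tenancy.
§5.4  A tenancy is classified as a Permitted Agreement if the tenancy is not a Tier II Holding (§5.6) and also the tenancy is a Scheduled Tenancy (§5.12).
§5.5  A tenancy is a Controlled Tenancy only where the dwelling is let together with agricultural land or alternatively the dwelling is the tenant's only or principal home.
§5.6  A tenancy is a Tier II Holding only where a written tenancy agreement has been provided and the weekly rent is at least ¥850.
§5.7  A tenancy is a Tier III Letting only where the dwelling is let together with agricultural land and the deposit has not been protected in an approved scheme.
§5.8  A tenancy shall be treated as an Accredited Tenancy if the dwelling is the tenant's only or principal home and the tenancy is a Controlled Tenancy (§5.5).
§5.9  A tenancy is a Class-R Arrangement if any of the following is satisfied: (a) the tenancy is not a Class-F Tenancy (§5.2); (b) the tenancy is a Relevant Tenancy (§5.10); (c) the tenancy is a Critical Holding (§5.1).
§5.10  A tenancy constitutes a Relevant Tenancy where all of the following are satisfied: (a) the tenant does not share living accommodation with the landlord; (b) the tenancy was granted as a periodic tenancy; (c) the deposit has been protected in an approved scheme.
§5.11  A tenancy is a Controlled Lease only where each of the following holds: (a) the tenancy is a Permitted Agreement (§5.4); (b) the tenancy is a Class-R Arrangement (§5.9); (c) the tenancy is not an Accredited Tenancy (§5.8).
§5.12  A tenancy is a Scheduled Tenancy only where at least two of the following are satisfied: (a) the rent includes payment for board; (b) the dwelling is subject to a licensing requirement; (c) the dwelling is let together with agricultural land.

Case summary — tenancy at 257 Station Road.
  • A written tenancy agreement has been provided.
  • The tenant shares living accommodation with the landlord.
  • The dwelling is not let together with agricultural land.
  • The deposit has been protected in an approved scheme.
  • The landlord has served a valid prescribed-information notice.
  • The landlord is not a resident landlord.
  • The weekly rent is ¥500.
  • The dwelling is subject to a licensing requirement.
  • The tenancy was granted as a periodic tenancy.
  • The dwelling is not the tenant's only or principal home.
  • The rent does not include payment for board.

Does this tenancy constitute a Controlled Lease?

No

Under §5.6: a written tenancy agreement has been provided? yes; and weekly rent: ¥500 ≥ ¥850? no. So the tenancy is not a Tier II Holding.
Under §5.12: the rent includes payment for board? no; the dwelling is subject to a licensing requirement? yes; the dwelling is let together with agricultural land? no — 1 of 3 hold (need ≥2) → not satisfied.
Under §5.4: not a Tier II Holding (§5.6)? yes; and Scheduled Tenancy (§5.12)? no. So the tenancy is not a Permitted Agreement.
Under §5.2: the landlord has not served a valid prescribed-information notice? no; and weekly rent: ¥500 ≥ ¥850? no, so negated condition yes. So the tenancy is not a Class-F Tenancy.
Under §5.10: the tenant does not share living accommodation with the landlord? no; and the tenancy was granted as a periodic tenancy? yes; and the deposit has been protected in an approved scheme? yes. So the tenancy is not a Relevant Tenancy.
Under §5.1: the rent includes payment for board? no; or the landlord has not served a valid prescribed-information notice? no. So the tenancy is not a Critical Holding.
Under §5.9: not a Class-F Tenancy (§5.2)? yes; or Relevant Tenancy (§5.10)? no; or Critical Holding (§5.1)? no. So the tenancy is a Class-R Arrangement.
Under §5.5: the dwelling is let together with agricultural land? no; or the dwelling is the tenant's only or principal home? no. So the tenancy is not a Controlled Tenancy.
Under §5.8: the dwelling is the tenant's only or principal home? no; and Controlled Tenancy (§5.5)? no. So the tenancy is not an Accredited Tenancy.
Under §5.11: Permitted Agreement (§5.4)? no; and Class-R Arrangement (§5.9)? yes; and not an Accredited Tenancy (§5.8)? yes. So the tenancy is not a Controlled Lease.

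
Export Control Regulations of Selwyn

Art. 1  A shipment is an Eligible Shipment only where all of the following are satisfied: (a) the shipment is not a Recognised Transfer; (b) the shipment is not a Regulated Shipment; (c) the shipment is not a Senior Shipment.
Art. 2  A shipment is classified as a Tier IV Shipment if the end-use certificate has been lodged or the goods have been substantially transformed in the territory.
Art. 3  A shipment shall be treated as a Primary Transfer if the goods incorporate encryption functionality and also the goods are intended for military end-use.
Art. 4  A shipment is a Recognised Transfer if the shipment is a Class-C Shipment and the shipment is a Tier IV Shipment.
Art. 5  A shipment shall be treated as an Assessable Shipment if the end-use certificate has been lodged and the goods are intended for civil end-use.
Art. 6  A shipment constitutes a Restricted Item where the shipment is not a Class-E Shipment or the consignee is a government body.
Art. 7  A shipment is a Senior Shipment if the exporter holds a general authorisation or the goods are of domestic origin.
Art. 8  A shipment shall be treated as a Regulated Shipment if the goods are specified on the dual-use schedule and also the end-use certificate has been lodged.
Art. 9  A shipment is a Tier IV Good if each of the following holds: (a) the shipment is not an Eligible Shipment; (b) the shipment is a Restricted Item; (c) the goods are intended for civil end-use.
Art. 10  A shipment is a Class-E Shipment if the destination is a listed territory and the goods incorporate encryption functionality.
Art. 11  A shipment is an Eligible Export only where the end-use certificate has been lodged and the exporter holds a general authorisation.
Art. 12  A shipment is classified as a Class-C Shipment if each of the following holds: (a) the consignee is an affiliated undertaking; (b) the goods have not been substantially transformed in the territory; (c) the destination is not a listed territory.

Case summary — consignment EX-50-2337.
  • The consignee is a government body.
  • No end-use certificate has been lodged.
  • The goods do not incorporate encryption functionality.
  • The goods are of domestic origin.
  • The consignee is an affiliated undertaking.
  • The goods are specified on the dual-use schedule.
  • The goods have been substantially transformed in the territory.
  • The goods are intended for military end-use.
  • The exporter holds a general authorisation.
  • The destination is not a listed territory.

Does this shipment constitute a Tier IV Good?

No

article 12 — Class-C Shipment: [the consignee is an affiliated undertaking? yes] AND [the goods have not been substantially transformed in the territory? no] AND [the destination is not a listed territory? yes] → not satisfied.
article 2 — Tier IV Shipment: [the end-use certificate has been lodged? no] OR [the goods have been substantially transformed in the territory? yes] → satisfied.
article 4 — Recognised Transfer: [Class-C Shipment (article 12)? no] AND [Tier IV Shipment (article 2)? yes] → not satisfied.
article 8 — Regulated Shipment: [the goods are specified on the dual-use schedule? yes] AND [the end-use certificate has been lodged? no] → not satisfied.
article 7 — Senior Shipment: [the exporter holds a general authorisation? yes] OR [the goods are of domestic origin? yes] → satisfied.
article 1 — Eligible Shipment: [not a Recognised Transfer (article 4)? yes] AND [not a Regulated Shipment (article 8)? yes] AND [not a Senior Shipment (article 7)? no] → not satisfied.
article 10 — Class-E Shipment: [the destination is a listed territory? no] AND [the goods incorporate encryption functionality? no] → not satisfied.
article 6 — Restricted Item: [not a Class-E Shipment (article 10)? yes] OR [the consignee is a government body? yes] → satisfied.
article 9 — Tier IV Good: [not an Eligible Shipment (article 1)? yes] AND [Restricted Item (article 6)? yes] AND [the goods are intended for civil end-use? no] → not satisfied.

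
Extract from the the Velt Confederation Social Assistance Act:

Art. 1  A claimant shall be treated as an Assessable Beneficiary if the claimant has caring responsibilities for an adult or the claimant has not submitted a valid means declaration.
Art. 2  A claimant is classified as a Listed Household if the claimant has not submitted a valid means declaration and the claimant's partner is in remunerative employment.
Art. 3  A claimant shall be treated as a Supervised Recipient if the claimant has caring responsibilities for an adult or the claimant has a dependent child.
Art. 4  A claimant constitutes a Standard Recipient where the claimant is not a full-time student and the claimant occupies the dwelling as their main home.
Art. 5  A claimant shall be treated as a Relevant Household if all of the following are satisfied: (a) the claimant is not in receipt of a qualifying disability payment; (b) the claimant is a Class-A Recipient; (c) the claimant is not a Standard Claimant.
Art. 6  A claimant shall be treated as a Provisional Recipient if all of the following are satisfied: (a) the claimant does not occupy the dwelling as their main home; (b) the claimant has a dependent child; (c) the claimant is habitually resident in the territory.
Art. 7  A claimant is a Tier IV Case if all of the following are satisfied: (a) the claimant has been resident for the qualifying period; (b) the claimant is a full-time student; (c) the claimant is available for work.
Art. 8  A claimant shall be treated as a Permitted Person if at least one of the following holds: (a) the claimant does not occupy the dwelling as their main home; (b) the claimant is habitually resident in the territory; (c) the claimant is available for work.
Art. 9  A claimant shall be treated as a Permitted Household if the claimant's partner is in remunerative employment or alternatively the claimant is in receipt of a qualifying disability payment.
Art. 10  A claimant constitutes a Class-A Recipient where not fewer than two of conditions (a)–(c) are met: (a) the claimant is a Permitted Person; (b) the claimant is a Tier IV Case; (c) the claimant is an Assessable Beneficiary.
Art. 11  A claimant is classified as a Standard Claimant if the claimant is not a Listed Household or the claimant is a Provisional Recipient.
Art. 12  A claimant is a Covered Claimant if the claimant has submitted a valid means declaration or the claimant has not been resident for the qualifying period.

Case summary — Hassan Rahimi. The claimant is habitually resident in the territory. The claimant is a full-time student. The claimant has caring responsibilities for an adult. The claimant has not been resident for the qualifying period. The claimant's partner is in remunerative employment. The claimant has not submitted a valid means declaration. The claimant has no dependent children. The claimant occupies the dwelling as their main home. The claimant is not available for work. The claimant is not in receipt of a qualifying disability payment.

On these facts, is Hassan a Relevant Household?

Under article 8: the claimant does not occupy the dwelling as their main home? no; or the claimant is habitually resident in the territory? yes; or the claimant is available for work? no. So the claimant is a Permitted Person.
Under article 7: the claimant has been resident for the qualifying period? no; and the claimant is a full-time student? yes; and the claimant is available for work? no. So the claimant is not a Tier IV Case.
Under article 1: the claimant has caring responsibilities for an adult? yes; or the claimant has not submitted a valid means declaration? yes. So the claimant is an Assessable Beneficiary.
Under article 10: Permitted Person (article 8)? yes; Tier IV Case (article 7)? no; Assessable Beneficiary (article 1)? yes — 2 of 3 hold (need ≥2) → satisfied.
Under article 2: the claimant has not submitted a valid means declaration? yes; and the claimant's partner is in remunerative employment? yes. So the claimant is a Listed Household.
Under article 6: the claimant does not occupy the dwelling as their main home? no; and the claimant has a dependent child? no; and the claimant is habitually resident in the territory? yes. So the claimant is not a Provisional Recipient.
Under article 11: not a Listed Household (article 2)? no; or Provisional Recipient (article 6)? no. So the claimant is not a Standard Claimant.
Under article 5: the claimant is not in receipt of a qualifying disability payment? yes; and Class-A Recipient (article 10)? yes; and not a Standard Claimant (article 11)? yes. So the claimant is a Relevant Household.

Yes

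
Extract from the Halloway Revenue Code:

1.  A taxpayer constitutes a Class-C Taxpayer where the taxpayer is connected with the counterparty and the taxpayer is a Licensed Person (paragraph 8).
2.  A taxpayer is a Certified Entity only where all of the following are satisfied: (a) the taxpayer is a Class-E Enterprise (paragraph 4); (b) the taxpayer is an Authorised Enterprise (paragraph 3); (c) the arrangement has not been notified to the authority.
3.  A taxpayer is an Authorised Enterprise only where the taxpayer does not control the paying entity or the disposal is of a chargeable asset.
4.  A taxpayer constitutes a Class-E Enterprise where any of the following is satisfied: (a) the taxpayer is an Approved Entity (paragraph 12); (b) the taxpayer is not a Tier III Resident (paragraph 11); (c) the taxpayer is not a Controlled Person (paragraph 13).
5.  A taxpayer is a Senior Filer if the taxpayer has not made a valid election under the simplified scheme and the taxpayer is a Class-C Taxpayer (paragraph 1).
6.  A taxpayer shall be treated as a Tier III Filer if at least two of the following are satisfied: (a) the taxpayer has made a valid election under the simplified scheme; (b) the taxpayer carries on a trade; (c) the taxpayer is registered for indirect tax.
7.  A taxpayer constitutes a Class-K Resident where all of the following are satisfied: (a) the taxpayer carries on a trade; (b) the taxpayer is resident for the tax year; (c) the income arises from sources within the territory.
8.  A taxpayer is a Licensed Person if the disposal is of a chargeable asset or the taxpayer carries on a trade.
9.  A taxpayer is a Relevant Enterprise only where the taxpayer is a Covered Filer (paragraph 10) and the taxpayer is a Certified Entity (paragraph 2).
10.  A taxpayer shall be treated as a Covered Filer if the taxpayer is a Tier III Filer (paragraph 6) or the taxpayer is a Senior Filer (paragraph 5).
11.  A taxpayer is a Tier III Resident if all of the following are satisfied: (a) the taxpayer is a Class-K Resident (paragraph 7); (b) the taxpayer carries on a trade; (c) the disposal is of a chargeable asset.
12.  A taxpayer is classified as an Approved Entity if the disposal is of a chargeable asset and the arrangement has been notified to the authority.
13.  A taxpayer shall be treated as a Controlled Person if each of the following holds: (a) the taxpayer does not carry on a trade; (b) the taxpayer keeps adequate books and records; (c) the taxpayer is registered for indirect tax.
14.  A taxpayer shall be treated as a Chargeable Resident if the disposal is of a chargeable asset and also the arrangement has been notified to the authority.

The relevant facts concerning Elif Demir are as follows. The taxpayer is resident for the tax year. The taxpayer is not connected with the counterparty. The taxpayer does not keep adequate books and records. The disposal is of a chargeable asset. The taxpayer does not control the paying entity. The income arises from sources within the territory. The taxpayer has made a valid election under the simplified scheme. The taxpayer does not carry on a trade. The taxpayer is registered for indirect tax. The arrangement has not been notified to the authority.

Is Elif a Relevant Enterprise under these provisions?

Under paragraph 6: the taxpayer has made a valid election under the simplified scheme? yes; the taxpayer carries on a trade? no; the taxpayer is registered for indirect tax? yes — 2 of 3 hold (need ≥2) → satisfied.
Under paragraph 8: the disposal is of a chargeable asset? yes; or the taxpayer carries on a trade? no. So the taxpayer is a Licensed Person.
Under paragraph 1: the taxpayer is connected with the counterparty? no; and Licensed Person (paragraph 8)? yes. So the taxpayer is not a Class-C Taxpayer.
Under paragraph 5: the taxpayer has not made a valid election under the simplified scheme? no; and Class-C Taxpayer (paragraph 1)? no. So the taxpayer is not a Senior Filer.
Under paragraph 10: Tier III Filer (paragraph 6)? yes; or Senior Filer (paragraph 5)? no. So the taxpayer is a Covered Filer.
Under paragraph 12: the disposal is of a chargeable asset? yes; and the arrangement has been notified to the authority? no. So the taxpayer is not an Approved Entity.
Under paragraph 7: the taxpayer carries on a trade? no; and the taxpayer is resident for the tax year? yes; and the income arises from sources within the territory? yes. So the taxpayer is not a Class-K Resident.
Under paragraph 11: Class-K Resident (paragraph 7)? no; and the taxpayer carries on a trade? no; and the disposal is of a chargeable asset? yes. So the taxpayer is not a Tier III Resident.
Under paragraph 13: the taxpayer does not carry on a trade? yes; and the taxpayer keeps adequate books and records? no; and the taxpayer is registered for indirect tax? yes. So the taxpayer is not a Controlled Person.
Under paragraph 4: Approved Entity (paragraph 12)? no; or not a Tier III Resident (paragraph 11)? yes; or not a Controlled Person (paragraph 13)? yes. So the taxpayer is a Class-E Enterprise.
Under paragraph 3: the taxpayer does not control the paying entity? yes; or the disposal is of a chargeable asset? yes. So the taxpayer is an Authorised Enterprise.
Under paragraph 2: Class-E Enterprise (paragraph 4)? yes; and Authorised Enterprise (paragraph 3)? yes; and the arrangement has not been notified to the authority? yes. So the taxpayer is a Certified Entity.
Under paragraph 9: Covered Filer (paragraph 10)? yes; and Certified Entity (paragraph 2)? yes. So the taxpayer is a Relevant Enterprise.

Yes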